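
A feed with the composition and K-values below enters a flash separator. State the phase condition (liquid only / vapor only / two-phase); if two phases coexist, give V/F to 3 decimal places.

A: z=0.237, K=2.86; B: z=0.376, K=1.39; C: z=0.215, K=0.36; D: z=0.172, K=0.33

two-phase, V/F = 0.460

ΣzᵢKᵢ = 1.335; Σzᵢ/Kᵢ = 1.472.
Both exceed 1, so a two-phase solution exists.
Rachford–Rice: g(ψ) = Σ zᵢ(Kᵢ−1)/(1+ψ(Kᵢ−1)) = 0.
Newton iteration, ψ⁰ = 0.33:
  ψ = 0.330: g = 0.0807, g' = -0.629 → ψ = 0.458
  ψ = 0.458: g = 0.0013, g' = -0.617 → ψ = 0.460
Converged at ψ = 0.460.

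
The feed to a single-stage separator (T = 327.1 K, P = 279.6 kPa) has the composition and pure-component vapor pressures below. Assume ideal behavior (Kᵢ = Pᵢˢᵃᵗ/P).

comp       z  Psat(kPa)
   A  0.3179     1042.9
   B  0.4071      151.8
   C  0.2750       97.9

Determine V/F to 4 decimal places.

Raoult's law: Kᵢ = Pᵢˢᵃᵗ/P = Pᵢˢᵃᵗ/279.6.
  K_A = 1042.9/279.6 = 3.729971, K_B = 151.8/279.6 = 0.542918, K_C = 97.9/279.6 = 0.350143
Rachford–Rice: g(V/F) = Σ zᵢ(Kᵢ−1)/(1+V/F(Kᵢ−1)) = 0.
Feasibility: ΣzᵢKᵢ = 1.5031, Σzᵢ/Kᵢ = 1.6205 — both > 1, two phases present.
Newton iteration, V/F⁰ = 0.5:
  V/F = 0.5000: g = -0.13897, g' = -0.8213 → V/F = 0.3308
  V/F = 0.3308: g = 0.00915, g' = -0.9607 → V/F = 0.3403
  V/F = 0.3403: g = 0.00006, g' = -0.9474 → V/F = 0.3404
Converged at V/F = 0.3404.

V/F = 0.3404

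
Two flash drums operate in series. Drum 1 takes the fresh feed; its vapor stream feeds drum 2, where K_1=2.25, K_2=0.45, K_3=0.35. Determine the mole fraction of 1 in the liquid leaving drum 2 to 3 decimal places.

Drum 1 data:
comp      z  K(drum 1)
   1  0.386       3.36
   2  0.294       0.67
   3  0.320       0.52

x_1 (drum 2) = 0.325

Drum 1:
Rachford–Rice: g(ψ₁) = Σ zᵢ(Kᵢ−1)/(1+ψ₁(Kᵢ−1)) = 0.
Feasibility: ΣzᵢKᵢ = 1.660, Σzᵢ/Kᵢ = 1.169 — both > 1, two phases present.
Newton–Raphson from ψ₁ = 0.5:
  ψ₁ = 0.500: g = 0.0996, g' = -0.626 → ψ₁ = 0.659
  ψ₁ = 0.659: g = 0.0078, g' = -0.539 → ψ₁ = 0.674
Converged at ψ₁ = 0.674.
Drum-1 compositions:
  1: x = 0.149, y = 0.501
  2: x = 0.378, y = 0.253
  3: x = 0.473, y = 0.246
Drum-2 feed = drum-1 vapor: z₂ = (0.5008, 0.2533, 0.2459).
Drum 2:
Newton–Raphson from ψ₂ = 0.5:
  ψ₂ = 0.500: g = -0.0437, g' = -0.670 → ψ₂ = 0.435
  ψ₂ = 0.435: g = -0.0003, g' = -0.663 → ψ₂ = 0.434
Converged at ψ₂ = 0.434.
  1: x = 0.325, y = 0.730
  2: x = 0.333, y = 0.150
  3: x = 0.343, y = 0.120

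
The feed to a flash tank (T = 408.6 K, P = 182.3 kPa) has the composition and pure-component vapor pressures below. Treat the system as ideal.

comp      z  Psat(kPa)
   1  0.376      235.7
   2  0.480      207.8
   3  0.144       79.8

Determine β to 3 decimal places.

Raoult's law: Kᵢ = Pᵢˢᵃᵗ/P = Pᵢˢᵃᵗ/182.3.
  K_1 = 235.7/182.3 = 1.29292, K_2 = 207.8/182.3 = 1.13988, K_3 = 79.8/182.3 = 0.43774
Material balance + equilibrium reduce to Σ zᵢ(Kᵢ−1)/(1+β(Kᵢ−1)) = 0.
g(0) = ΣzᵢKᵢ − 1 = 0.096 and g(1) = 1 − Σzᵢ/Kᵢ = -0.041, so a root lies in (0, 1).
Iterate (Newton) starting at β = 0.43:
  β = 0.430: g = 0.0544, g' = -0.113 → β = 0.911
  β = 0.911: g = -0.0195, g' = -0.219 → β = 0.822
  β = 0.822: g = -0.0015, g' = -0.186 → β = 0.814
Converged at β = 0.814.

β = 0.814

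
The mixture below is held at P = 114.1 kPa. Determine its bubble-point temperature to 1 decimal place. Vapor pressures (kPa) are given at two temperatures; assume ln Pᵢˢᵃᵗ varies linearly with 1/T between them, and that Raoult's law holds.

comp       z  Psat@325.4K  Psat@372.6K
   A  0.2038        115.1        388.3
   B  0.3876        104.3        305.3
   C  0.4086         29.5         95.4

T = 340.9 K

Bubble-point temperature: ΣzᵢPᵢˢᵃᵗ(T) = P. Interpolate ln Pᵢˢᵃᵗ = aᵢ + bᵢ/T.
  T = 325.4 K: ΣzᵢPᵢˢᵃᵗ = 75.94 kPa
  T = 372.6 K: ΣzᵢPᵢˢᵃᵗ = 236.45 kPa
  T = 349.0 K: ΣzᵢPᵢˢᵃᵗ = 139.17 kPa
  T = 337.2 K: ΣzᵢPᵢˢᵃᵗ = 103.88 kPa
  T = 343.1 K: ΣzᵢPᵢˢᵃᵗ = 120.54 kPa
  T = 340.1 K: ΣzᵢPᵢˢᵃᵗ = 111.83 kPa
  T = 341.6 K: ΣzᵢPᵢˢᵃᵗ = 116.12 kPa
Interpolating between 340.1 K and 341.6 K gives T ≈ 340.9 K.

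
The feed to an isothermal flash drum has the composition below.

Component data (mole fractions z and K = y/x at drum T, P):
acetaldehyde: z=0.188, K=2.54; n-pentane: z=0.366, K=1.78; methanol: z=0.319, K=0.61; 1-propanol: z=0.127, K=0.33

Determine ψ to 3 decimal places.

ψ = 0.685

Let ψ = V/F and solve Σ zᵢ(Kᵢ−1)/(1+ψ(Kᵢ−1)) = 0.
g(0) = ΣzᵢKᵢ − 1 = 0.365 and g(1) = 1 − Σzᵢ/Kᵢ = -0.187, so a root lies in (0, 1).
Newton iteration, ψ⁰ = 0.5:
  ψ = 0.500: g = 0.0865, g' = -0.461 → ψ = 0.687
  ψ = 0.687: g = -0.0012, g' = -0.486 → ψ = 0.685
Converged at ψ = 0.685.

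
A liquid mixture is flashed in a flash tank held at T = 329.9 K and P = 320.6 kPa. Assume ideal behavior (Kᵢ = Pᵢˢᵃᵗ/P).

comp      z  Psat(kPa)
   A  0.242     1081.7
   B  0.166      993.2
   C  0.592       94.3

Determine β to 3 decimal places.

Raoult's law: Kᵢ = Pᵢˢᵃᵗ/P = Pᵢˢᵃᵗ/320.6.
  K_A = 1081.7/320.6 = 3.37399, K_B = 993.2/320.6 = 3.09794, K_C = 94.3/320.6 = 0.29414
Let β = V/F and solve Σ zᵢ(Kᵢ−1)/(1+β(Kᵢ−1)) = 0.
g(0) = ΣzᵢKᵢ − 1 = 0.505 and g(1) = 1 − Σzᵢ/Kᵢ = -1.138, so a root lies in (0, 1).
Newton–Raphson from β = 0.5:
  β = 0.500: g = -0.2131, g' = -1.164 → β = 0.317
  β = 0.317: g = -0.0012, g' = -1.197 → β = 0.316
Converged at β = 0.316.

β = 0.316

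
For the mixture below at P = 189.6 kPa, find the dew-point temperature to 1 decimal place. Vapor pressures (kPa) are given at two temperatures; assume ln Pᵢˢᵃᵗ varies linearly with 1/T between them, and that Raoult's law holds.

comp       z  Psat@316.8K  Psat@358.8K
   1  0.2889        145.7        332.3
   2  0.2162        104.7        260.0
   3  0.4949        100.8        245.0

T = 340.8 K

Dew-point temperature: Σzᵢ·P/Pᵢˢᵃᵗ(T) = 1. Interpolate ln Pᵢˢᵃᵗ = aᵢ + bᵢ/T.
  T = 316.8 K: ΣzᵢP/Pᵢˢᵃᵗ = 1.6983
  T = 358.8 K: ΣzᵢP/Pᵢˢᵃᵗ = 0.7055
  T = 337.8 K: ΣzᵢP/Pᵢˢᵃᵗ = 1.0650
  T = 348.3 K: ΣzᵢP/Pᵢˢᵃᵗ = 0.8614
  T = 343.1 K: ΣzᵢP/Pᵢˢᵃᵗ = 0.9553
  T = 340.5 K: ΣzᵢP/Pᵢˢᵃᵗ = 1.0072
  T = 341.8 K: ΣzᵢP/Pᵢˢᵃᵗ = 0.9808
  T = 341.1 K: ΣzᵢP/Pᵢˢᵃᵗ = 0.9949
  T = 340.8 K: ΣzᵢP/Pᵢˢᵃᵗ = 1.0010
Interpolating between 340.8 K and 341.1 K gives T ≈ 340.8 K.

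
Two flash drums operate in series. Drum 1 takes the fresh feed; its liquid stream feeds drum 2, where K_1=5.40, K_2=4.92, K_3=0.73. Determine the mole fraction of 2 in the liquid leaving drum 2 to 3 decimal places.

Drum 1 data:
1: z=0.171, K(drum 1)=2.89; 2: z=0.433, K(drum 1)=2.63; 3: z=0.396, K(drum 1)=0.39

x_2 (drum 2) = 0.047

Drum 1:
Let ψ₁ = V/F and solve Σ zᵢ(Kᵢ−1)/(1+ψ₁(Kᵢ−1)) = 0.
g(0) = ΣzᵢKᵢ − 1 = 0.787 and g(1) = 1 − Σzᵢ/Kᵢ = -0.239, so a root lies in (0, 1).
Newton iteration, ψ₁⁰ = 0.35:
  ψ₁ = 0.350: g = 0.3368, g' = -0.926 → ψ₁ = 0.714
  ψ₁ = 0.714: g = 0.0360, g' = -0.819 → ψ₁ = 0.758
  ψ₁ = 0.758: g = -0.0005, g' = -0.843 → ψ₁ = 0.757
Converged at ψ₁ = 0.757.
Drum-1 compositions:
  1: x = 0.070, y = 0.203
  2: x = 0.194, y = 0.510
  3: x = 0.736, y = 0.287
Drum-2 feed = drum-1 liquid: z₂ = (0.0703, 0.1938, 0.7358).
Drum 2:
Newton–Raphson from ψ₂ = 0.42:
  ψ₂ = 0.420: g = 0.1717, g' = -0.661 → ψ₂ = 0.680
  ψ₂ = 0.680: g = 0.0416, g' = -0.388 → ψ₂ = 0.787
  ψ₂ = 0.787: g = 0.0031, g' = -0.333 → ψ₂ = 0.796
Converged at ψ₂ = 0.796.
  1: x = 0.016, y = 0.084
  2: x = 0.047, y = 0.231
  3: x = 0.937, y = 0.684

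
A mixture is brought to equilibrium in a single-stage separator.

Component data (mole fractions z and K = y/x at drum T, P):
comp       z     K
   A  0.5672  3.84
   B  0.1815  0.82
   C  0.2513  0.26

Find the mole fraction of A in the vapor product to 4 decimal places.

Rachford–Rice: g(ψ) = Σ zᵢ(Kᵢ−1)/(1+ψ(Kᵢ−1)) = 0.
Check two-phase: ΣzᵢKᵢ = 2.3922 > 1 and Σzᵢ/Kᵢ = 1.3356 > 1, so g(0) = 1.3922 > 0 and g(1) = -0.3356 < 0.
Iterate (Newton) starting at ψ = 0.32:
  ψ = 0.3200: g = 0.56558, g' = -1.4985 → ψ = 0.6974
  ψ = 0.6974: g = 0.11876, g' = -1.1103 → ψ = 0.8044
  ψ = 0.8044: g = -0.00722, g' = -1.2721 → ψ = 0.7987
Converged at ψ = 0.7987.
Compositions from xᵢ = zᵢ/(1+ψ(Kᵢ−1)), yᵢ = Kᵢxᵢ:
  A: x = 0.1735, y = 0.6664
  B: x = 0.2120, y = 0.1738
  C: x = 0.6145, y = 0.1598

y_A = 0.6664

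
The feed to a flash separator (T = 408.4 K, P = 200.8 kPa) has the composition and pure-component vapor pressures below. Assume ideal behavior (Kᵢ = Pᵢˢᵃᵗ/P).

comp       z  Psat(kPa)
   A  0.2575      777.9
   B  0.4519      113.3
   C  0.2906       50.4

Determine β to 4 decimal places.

Raoult's law: Kᵢ = Pᵢˢᵃᵗ/P = Pᵢˢᵃᵗ/200.8.
  K_A = 777.9/200.8 = 3.874004, K_B = 113.3/200.8 = 0.564243, K_C = 50.4/200.8 = 0.250996
Material balance + equilibrium reduce to Σ zᵢ(Kᵢ−1)/(1+β(Kᵢ−1)) = 0.
Feasibility: ΣzᵢKᵢ = 1.3255, Σzᵢ/Kᵢ = 2.0252 — both > 1, two phases present.
Newton iteration, β⁰ = 0.5:
  β = 0.5000: g = -0.29608, g' = -0.9151 → β = 0.1764
  β = 0.1764: g = 0.02691, g' = -1.2536 → β = 0.1979
  β = 0.1979: g = 0.00068, g' = -1.1917 → β = 0.1985
Converged at β = 0.1985.

β = 0.1985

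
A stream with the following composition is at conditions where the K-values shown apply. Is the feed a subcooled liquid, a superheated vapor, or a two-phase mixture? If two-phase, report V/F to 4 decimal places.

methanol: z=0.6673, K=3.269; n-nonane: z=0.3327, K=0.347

ΣzᵢKᵢ = 2.2969; Σzᵢ/Kᵢ = 1.1629.
Both exceed 1, so a two-phase solution exists.
Material balance + equilibrium reduce to Σ zᵢ(Kᵢ−1)/(1+ψ(Kᵢ−1)) = 0.
Binary case is linear: z₁(K₁−1)(1+ψ(K₂−1)) + z₂(K₂−1)(1+ψ(K₁−1)) = 0
⇒ ψ = [z₁(K₁−1)+z₂(K₂−1)] / [−(K₁−1)(K₂−1)] = 1.29685/1.48166 = 0.8753

two-phase, V/F = 0.8753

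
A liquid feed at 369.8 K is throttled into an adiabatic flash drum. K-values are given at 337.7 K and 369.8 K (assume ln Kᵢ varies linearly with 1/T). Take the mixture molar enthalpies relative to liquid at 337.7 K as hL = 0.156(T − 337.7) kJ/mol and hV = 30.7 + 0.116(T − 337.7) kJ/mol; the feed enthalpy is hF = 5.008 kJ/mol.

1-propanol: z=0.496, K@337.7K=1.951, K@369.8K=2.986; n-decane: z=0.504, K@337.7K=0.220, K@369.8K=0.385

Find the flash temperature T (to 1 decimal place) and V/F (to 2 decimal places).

Adiabatic flash: solve Rachford–Rice at each trial T, then check hF = ψ·hV(T) + (1−ψ)·hL(T).
  T = 337.7 K: K = (1.951, 0.220), RR gives ψ = 0.106, H_out = 3.252 kJ/mol
  T = 369.8 K: K = (2.986, 0.385), RR gives ψ = 0.553, H_out = 21.267 kJ/mol
  T = 353.8 K: K = (2.439, 0.295), RR gives ψ = 0.353, H_out = 13.128 kJ/mol
  T = 345.8 K: K = (2.188, 0.256), RR gives ψ = 0.242, H_out = 8.628 kJ/mol
  T = 341.8 K: K = (2.069, 0.238), RR gives ψ = 0.179, H_out = 6.114 kJ/mol
  T = 339.8 K: K = (2.011, 0.229), RR gives ψ = 0.145, H_out = 4.760 kJ/mol
Linear interpolation between T = 339.8 (H_out = 4.760) and T = 341.8 (H_out = 6.114) on hF = 5.008 gives T ≈ 340.2 K, at which ψ = 0.15.

T = 340.2 K, V/F = 0.15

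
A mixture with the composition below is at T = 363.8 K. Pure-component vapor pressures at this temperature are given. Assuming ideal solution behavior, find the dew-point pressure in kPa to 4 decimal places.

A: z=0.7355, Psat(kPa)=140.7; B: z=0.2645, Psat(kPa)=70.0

At the dew point ψ → 1, so Σzᵢ/Kᵢ = 1 with Kᵢ = Pᵢˢᵃᵗ/P ⇒ 1/P = Σzᵢ/Pᵢˢᵃᵗ.
1/P = 0.7355/140.7 + 0.2645/70.0 = 0.0090060 ⇒ P = 111.0370 kPa

Pdew = 111.0370 kPa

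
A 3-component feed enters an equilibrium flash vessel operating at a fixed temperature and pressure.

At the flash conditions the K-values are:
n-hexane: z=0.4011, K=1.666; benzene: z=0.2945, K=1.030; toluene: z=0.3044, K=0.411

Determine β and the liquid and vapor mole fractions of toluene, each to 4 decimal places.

β = 0.3483, x_toluene = 0.3830, y_toluene = 0.1574

Material balance + equilibrium reduce to Σ zᵢ(Kᵢ−1)/(1+β(Kᵢ−1)) = 0.
Feasibility: ΣzᵢKᵢ = 1.0967, Σzᵢ/Kᵢ = 1.2673 — both > 1, two phases present.
Iterate (Newton) starting at β = 0.5:
  β = 0.5000: g = -0.04503, g' = -0.3126 → β = 0.3559
  β = 0.3559: g = -0.00216, g' = -0.2856 → β = 0.3484
  β = 0.3484: g = -0.00000, g' = -0.2846 → β = 0.3483
Converged at β = 0.3483.
Compositions from xᵢ = zᵢ/(1+β(Kᵢ−1)), yᵢ = Kᵢxᵢ:
  n-hexane: x = 0.3256, y = 0.5424
  benzene: x = 0.2915, y = 0.3002
  toluene: x = 0.3830, y = 0.1574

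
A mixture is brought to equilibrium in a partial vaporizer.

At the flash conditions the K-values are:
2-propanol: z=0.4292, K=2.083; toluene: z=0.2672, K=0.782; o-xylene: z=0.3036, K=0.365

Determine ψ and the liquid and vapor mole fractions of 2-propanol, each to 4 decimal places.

ψ = 0.4043, x_2-propanol = 0.2985, y_2-propanol = 0.6218

Rachford–Rice: g(ψ) = Σ zᵢ(Kᵢ−1)/(1+ψ(Kᵢ−1)) = 0.
Feasibility: ΣzᵢKᵢ = 1.2138, Σzᵢ/Kᵢ = 1.3795 — both > 1, two phases present.
Iterate (Newton) starting at ψ = 0.5:
  ψ = 0.5000: g = -0.04631, g' = -0.4907 → ψ = 0.4056
  ψ = 0.4056: g = -0.00062, g' = -0.4804 → ψ = 0.4043
Converged at ψ = 0.4043.
Compositions from xᵢ = zᵢ/(1+ψ(Kᵢ−1)), yᵢ = Kᵢxᵢ:
  2-propanol: x = 0.2985, y = 0.6218
  toluene: x = 0.2930, y = 0.2291
  o-xylene: x = 0.4085, y = 0.1491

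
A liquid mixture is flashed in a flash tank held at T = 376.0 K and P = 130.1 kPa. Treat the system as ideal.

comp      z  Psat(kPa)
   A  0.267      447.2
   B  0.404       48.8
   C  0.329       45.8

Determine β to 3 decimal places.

β = 0.120

Raoult's law: Kᵢ = Pᵢˢᵃᵗ/P = Pᵢˢᵃᵗ/130.1.
  K_A = 447.2/130.1 = 3.43736, K_B = 48.8/130.1 = 0.37510, K_C = 45.8/130.1 = 0.35204
Iterate (Newton) starting at β = 0.5:
  β = 0.500: g = -0.3892, g' = -0.958 → β = 0.094
  β = 0.094: g = 0.0345, g' = -1.385 → β = 0.119
  β = 0.119: g = 0.0011, g' = -1.300 → β = 0.120
Converged at β = 0.120.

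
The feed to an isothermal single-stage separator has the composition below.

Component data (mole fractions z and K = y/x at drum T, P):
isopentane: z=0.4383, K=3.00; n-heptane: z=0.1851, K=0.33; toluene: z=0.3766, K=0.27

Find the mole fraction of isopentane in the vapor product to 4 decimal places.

y_isopentane = 0.7864

Let β = V/F and solve Σ zᵢ(Kᵢ−1)/(1+β(Kᵢ−1)) = 0.
g(0) = ΣzᵢKᵢ − 1 = 0.4777 and g(1) = 1 − Σzᵢ/Kᵢ = -1.1018, so a root lies in (0, 1).
Newton–Raphson from β = 0.5:
  β = 0.5000: g = -0.18113, g' = -1.1239 → β = 0.3388
  β = 0.3388: g = -0.00320, g' = -1.1162 → β = 0.3360
Converged at β = 0.3360.
Compositions from xᵢ = zᵢ/(1+β(Kᵢ−1)), yᵢ = Kᵢxᵢ:
  isopentane: x = 0.2621, y = 0.7864
  n-heptane: x = 0.2389, y = 0.0788
  toluene: x = 0.4990, y = 0.1347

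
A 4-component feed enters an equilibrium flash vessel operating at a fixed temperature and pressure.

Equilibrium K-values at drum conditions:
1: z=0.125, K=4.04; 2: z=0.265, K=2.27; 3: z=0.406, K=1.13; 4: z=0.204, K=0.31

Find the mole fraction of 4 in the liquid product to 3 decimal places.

Rachford–Rice: g(V/F) = Σ zᵢ(Kᵢ−1)/(1+V/F(Kᵢ−1)) = 0.
Check two-phase: ΣzᵢKᵢ = 1.629 > 1 and Σzᵢ/Kᵢ = 1.165 > 1, so g(0) = 0.629 > 0 and g(1) = -0.165 < 0.
Newton iteration, V/F⁰ = 0.37:
  V/F = 0.370: g = 0.2691, g' = -0.635 → V/F = 0.794
  V/F = 0.794: g = 0.0155, g' = -0.686 → V/F = 0.816
Converged at V/F = 0.816.
Compositions from xᵢ = zᵢ/(1+V/F(Kᵢ−1)), yᵢ = Kᵢxᵢ:
  1: x = 0.036, y = 0.145
  2: x = 0.130, y = 0.295
  3: x = 0.367, y = 0.415
  4: x = 0.467, y = 0.145

x_4 = 0.467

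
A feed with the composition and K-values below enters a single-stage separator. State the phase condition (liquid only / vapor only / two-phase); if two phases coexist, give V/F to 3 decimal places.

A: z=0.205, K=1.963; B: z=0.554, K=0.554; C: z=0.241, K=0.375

ΣzᵢKᵢ = 0.800; Σzᵢ/Kᵢ = 1.747.
Since ΣzᵢKᵢ < 1 the mixture is below its bubble point — single liquid phase.

liquid only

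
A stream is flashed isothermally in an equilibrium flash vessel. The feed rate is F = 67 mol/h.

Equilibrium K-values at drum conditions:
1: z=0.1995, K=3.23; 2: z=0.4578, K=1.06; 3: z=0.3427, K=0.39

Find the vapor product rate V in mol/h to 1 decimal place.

Rachford–Rice: g(V/F) = Σ zᵢ(Kᵢ−1)/(1+V/F(Kᵢ−1)) = 0.
g(0) = ΣzᵢKᵢ − 1 = 0.2633 and g(1) = 1 − Σzᵢ/Kᵢ = -0.3724, so a root lies in (0, 1).
Newton iteration, V/F⁰ = 0.36:
  V/F = 0.3600: g = 0.00579, g' = -0.5162 → V/F = 0.3712
  V/F = 0.3712: g = 0.00003, g' = -0.5116 → V/F = 0.3713
Converged at V/F = 0.3713.
Then V = V/F·F = 0.3713·67 = 24.9 mol/h and L = F − V = 42.1 mol/h.

V = 24.9 mol/h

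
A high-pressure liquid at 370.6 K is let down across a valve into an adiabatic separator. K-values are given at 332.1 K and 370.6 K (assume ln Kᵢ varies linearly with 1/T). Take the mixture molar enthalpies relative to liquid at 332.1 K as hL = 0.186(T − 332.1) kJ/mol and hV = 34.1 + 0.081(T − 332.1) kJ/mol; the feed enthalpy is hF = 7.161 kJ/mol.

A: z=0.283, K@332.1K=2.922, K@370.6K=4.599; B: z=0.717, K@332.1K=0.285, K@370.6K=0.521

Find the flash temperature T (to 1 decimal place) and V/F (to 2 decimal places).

T = 345.1 K, V/F = 0.15

Adiabatic flash: solve Rachford–Rice at each trial T, then check hF = ψ·hV(T) + (1−ψ)·hL(T).
  T = 332.1 K: K = (2.922, 0.285), RR gives ψ = 0.023, H_out = 0.776 kJ/mol
  T = 370.6 K: K = (4.599, 0.521), RR gives ψ = 0.392, H_out = 18.931 kJ/mol
  T = 351.4 K: K = (3.714, 0.392), RR gives ψ = 0.201, H_out = 10.046 kJ/mol
  T = 341.8 K: K = (3.307, 0.336), RR gives ψ = 0.116, H_out = 5.625 kJ/mol
  T = 346.6 K: K = (3.508, 0.363), RR gives ψ = 0.159, H_out = 7.864 kJ/mol
  T = 344.2 K: K = (3.407, 0.350), RR gives ψ = 0.137, H_out = 6.754 kJ/mol
Linear interpolation between T = 344.2 (H_out = 6.754) and T = 346.6 (H_out = 7.864) on hF = 7.161 gives T ≈ 345.1 K, at which ψ = 0.15.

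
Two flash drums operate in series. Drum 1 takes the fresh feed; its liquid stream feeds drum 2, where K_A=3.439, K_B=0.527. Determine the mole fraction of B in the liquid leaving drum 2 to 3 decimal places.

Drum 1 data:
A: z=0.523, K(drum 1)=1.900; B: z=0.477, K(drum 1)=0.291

x_B (drum 2) = 0.838

Drum 1:
Rachford–Rice: g(ψ₁) = Σ zᵢ(Kᵢ−1)/(1+ψ₁(Kᵢ−1)) = 0.
Feasibility: ΣzᵢKᵢ = 1.133, Σzᵢ/Kᵢ = 1.914 — both > 1, two phases present.
Binary case is linear: z₁(K₁−1)(1+ψ₁(K₂−1)) + z₂(K₂−1)(1+ψ₁(K₁−1)) = 0
⇒ ψ₁ = [z₁(K₁−1)+z₂(K₂−1)] / [−(K₁−1)(K₂−1)] = 0.1325/0.6381 = 0.208
Drum-1 compositions:
  A: x = 0.441, y = 0.837
  B: x = 0.559, y = 0.163
Drum-2 feed = drum-1 liquid: z₂ = (0.4406, 0.5594).
Drum 2:
Material balance + equilibrium reduce to Σ zᵢ(Kᵢ−1)/(1+ψ₂(Kᵢ−1)) = 0.
Feasibility: ΣzᵢKᵢ = 1.810, Σzᵢ/Kᵢ = 1.190 — both > 1, two phases present.
Binary case is linear: z₁(K₁−1)(1+ψ₂(K₂−1)) + z₂(K₂−1)(1+ψ₂(K₁−1)) = 0
⇒ ψ₂ = [z₁(K₁−1)+z₂(K₂−1)] / [−(K₁−1)(K₂−1)] = 0.8102/1.1536 = 0.702
  A: x = 0.162, y = 0.559
  B: x = 0.838, y = 0.441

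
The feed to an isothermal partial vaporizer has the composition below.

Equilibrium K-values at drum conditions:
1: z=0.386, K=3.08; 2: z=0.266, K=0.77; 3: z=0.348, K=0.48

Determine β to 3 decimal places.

Material balance + equilibrium reduce to Σ zᵢ(Kᵢ−1)/(1+β(Kᵢ−1)) = 0.
Check two-phase: ΣzᵢKᵢ = 1.561 > 1 and Σzᵢ/Kᵢ = 1.196 > 1, so g(0) = 0.561 > 0 and g(1) = -0.196 < 0.
Newton–Raphson from β = 0.66:
  β = 0.660: g = -0.0093, g' = -0.534 → β = 0.643
Converged at β = 0.643.

β = 0.643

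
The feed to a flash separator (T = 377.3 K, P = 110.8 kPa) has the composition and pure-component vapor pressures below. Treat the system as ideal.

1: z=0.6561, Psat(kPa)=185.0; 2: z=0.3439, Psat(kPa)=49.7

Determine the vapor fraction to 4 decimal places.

ψ = 0.6763

Raoult's law: Kᵢ = Pᵢˢᵃᵗ/P = Pᵢˢᵃᵗ/110.8.
  K_1 = 185.0/110.8 = 1.669675, K_2 = 49.7/110.8 = 0.448556
Rachford–Rice: g(ψ) = Σ zᵢ(Kᵢ−1)/(1+ψ(Kᵢ−1)) = 0.
g(0) = ΣzᵢKᵢ − 1 = 0.2497 and g(1) = 1 − Σzᵢ/Kᵢ = -0.1596, so a root lies in (0, 1).
Newton iteration, ψ⁰ = 0.51:
  ψ = 0.5100: g = 0.06367, g' = -0.3659 → ψ = 0.6840
  ψ = 0.6840: g = -0.00315, g' = -0.4080 → ψ = 0.6763
Converged at ψ = 0.6763.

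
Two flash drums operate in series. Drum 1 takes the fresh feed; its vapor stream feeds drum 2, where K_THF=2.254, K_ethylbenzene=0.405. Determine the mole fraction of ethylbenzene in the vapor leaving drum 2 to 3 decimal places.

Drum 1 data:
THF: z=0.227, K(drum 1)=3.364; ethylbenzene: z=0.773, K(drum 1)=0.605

Drum 1:
Material balance + equilibrium reduce to Σ zᵢ(Kᵢ−1)/(1+ψ₁(Kᵢ−1)) = 0.
Feasibility: ΣzᵢKᵢ = 1.231, Σzᵢ/Kᵢ = 1.345 — both > 1, two phases present.
Binary case is linear: z₁(K₁−1)(1+ψ₁(K₂−1)) + z₂(K₂−1)(1+ψ₁(K₁−1)) = 0
⇒ ψ₁ = [z₁(K₁−1)+z₂(K₂−1)] / [−(K₁−1)(K₂−1)] = 0.2313/0.9338 = 0.248
Drum-1 compositions:
  THF: x = 0.143, y = 0.482
  ethylbenzene: x = 0.857, y = 0.518
Drum-2 feed = drum-1 vapor: z₂ = (0.4816, 0.5184).
Drum 2:
Rachford–Rice: g(ψ₂) = Σ zᵢ(Kᵢ−1)/(1+ψ₂(Kᵢ−1)) = 0.
g(0) = ΣzᵢKᵢ − 1 = 0.296 and g(1) = 1 − Σzᵢ/Kᵢ = -0.494, so a root lies in (0, 1).
Binary case is linear: z₁(K₁−1)(1+ψ₂(K₂−1)) + z₂(K₂−1)(1+ψ₂(K₁−1)) = 0
⇒ ψ₂ = [z₁(K₁−1)+z₂(K₂−1)] / [−(K₁−1)(K₂−1)] = 0.2955/0.7461 = 0.396
  THF: x = 0.322, y = 0.725
  ethylbenzene: x = 0.678, y = 0.275

y_ethylbenzene (drum 2) = 0.275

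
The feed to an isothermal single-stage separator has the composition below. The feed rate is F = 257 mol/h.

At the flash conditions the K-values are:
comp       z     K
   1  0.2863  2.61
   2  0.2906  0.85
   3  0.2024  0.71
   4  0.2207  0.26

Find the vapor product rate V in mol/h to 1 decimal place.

Material balance + equilibrium reduce to Σ zᵢ(Kᵢ−1)/(1+V/F(Kᵢ−1)) = 0.
g(0) = ΣzᵢKᵢ − 1 = 0.1953 and g(1) = 1 − Σzᵢ/Kᵢ = -0.5855, so a root lies in (0, 1).
Iterate (Newton) starting at V/F = 0.5:
  V/F = 0.5000: g = -0.11964, g' = -0.5632 → V/F = 0.2876
  V/F = 0.2876: g = -0.00199, g' = -0.5692 → V/F = 0.2841
Converged at V/F = 0.2841.
Then V = V/F·F = 0.2841·257 = 73.0 mol/h and L = F − V = 184.0 mol/h.

V = 73.0 mol/h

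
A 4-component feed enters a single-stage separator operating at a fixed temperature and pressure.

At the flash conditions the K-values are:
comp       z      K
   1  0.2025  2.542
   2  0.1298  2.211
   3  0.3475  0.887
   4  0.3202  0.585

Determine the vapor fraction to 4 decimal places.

ψ = 0.7189

Rachford–Rice: g(ψ) = Σ zᵢ(Kᵢ−1)/(1+ψ(Kᵢ−1)) = 0.
Feasibility: ΣzᵢKᵢ = 1.2973, Σzᵢ/Kᵢ = 1.0775 — both > 1, two phases present.
Iterate (Newton) starting at ψ = 0.5:
  ψ = 0.5000: g = 0.06493, g' = -0.3202 → ψ = 0.7028
  ψ = 0.7028: g = 0.00452, g' = -0.2816 → ψ = 0.7188
  ψ = 0.7188: g = 0.00001, g' = -0.2800 → ψ = 0.7189
Converged at ψ = 0.7189.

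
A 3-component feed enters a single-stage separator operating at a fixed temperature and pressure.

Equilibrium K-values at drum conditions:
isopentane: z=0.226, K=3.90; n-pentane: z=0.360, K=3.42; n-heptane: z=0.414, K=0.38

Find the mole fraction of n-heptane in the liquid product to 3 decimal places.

Material balance + equilibrium reduce to Σ zᵢ(Kᵢ−1)/(1+V/F(Kᵢ−1)) = 0.
Feasibility: ΣzᵢKᵢ = 2.270, Σzᵢ/Kᵢ = 1.253 — both > 1, two phases present.
Newton–Raphson from V/F = 0.63:
  V/F = 0.630: g = 0.1557, g' = -0.997 → V/F = 0.786
  V/F = 0.786: g = -0.0008, g' = -1.033 → V/F = 0.785
Converged at V/F = 0.785.
Compositions from xᵢ = zᵢ/(1+V/F(Kᵢ−1)), yᵢ = Kᵢxᵢ:
  isopentane: x = 0.069, y = 0.269
  n-pentane: x = 0.124, y = 0.424
  n-heptane: x = 0.807, y = 0.307

x_n-heptane = 0.807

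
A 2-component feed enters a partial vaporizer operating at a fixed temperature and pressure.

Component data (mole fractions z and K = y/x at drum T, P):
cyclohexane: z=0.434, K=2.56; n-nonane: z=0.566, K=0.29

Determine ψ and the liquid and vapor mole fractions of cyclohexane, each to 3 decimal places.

ψ = 0.248, x_cyclohexane = 0.313, y_cyclohexane = 0.801

Let ψ = V/F and solve Σ zᵢ(Kᵢ−1)/(1+ψ(Kᵢ−1)) = 0.
Feasibility: ΣzᵢKᵢ = 1.275, Σzᵢ/Kᵢ = 2.121 — both > 1, two phases present.
Binary case is linear: z₁(K₁−1)(1+ψ(K₂−1)) + z₂(K₂−1)(1+ψ(K₁−1)) = 0
⇒ ψ = [z₁(K₁−1)+z₂(K₂−1)] / [−(K₁−1)(K₂−1)] = 0.2752/1.1076 = 0.248
Compositions from xᵢ = zᵢ/(1+ψ(Kᵢ−1)), yᵢ = Kᵢxᵢ:
  cyclohexane: x = 0.313, y = 0.801
  n-nonane: x = 0.687, y = 0.199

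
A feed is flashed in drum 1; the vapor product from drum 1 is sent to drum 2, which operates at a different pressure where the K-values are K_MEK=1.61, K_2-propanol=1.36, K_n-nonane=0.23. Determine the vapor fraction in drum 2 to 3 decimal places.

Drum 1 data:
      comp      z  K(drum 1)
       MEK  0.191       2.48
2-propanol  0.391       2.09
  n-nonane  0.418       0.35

V/F (drum 2) = 0.485

Drum 1:
Newton–Raphson from ψ₁ = 0.47:
  ψ₁ = 0.470: g = 0.0573, g' = -0.715 → ψ₁ = 0.550
  ψ₁ = 0.550: g = -0.0007, g' = -0.737 → ψ₁ = 0.549
Converged at ψ₁ = 0.549.
Drum-1 compositions:
  MEK: x = 0.105, y = 0.261
  2-propanol: x = 0.245, y = 0.511
  n-nonane: x = 0.650, y = 0.228
Drum-2 feed = drum-1 vapor: z₂ = (0.2613, 0.5112, 0.2275).
Drum 2:
Material balance + equilibrium reduce to Σ zᵢ(Kᵢ−1)/(1+ψ₂(Kᵢ−1)) = 0.
Feasibility: ΣzᵢKᵢ = 1.168, Σzᵢ/Kᵢ = 1.527 — both > 1, two phases present.
Newton–Raphson from ψ₂ = 0.5:
  ψ₂ = 0.500: g = -0.0068, g' = -0.461 → ψ₂ = 0.485
Converged at ψ₂ = 0.485.
  MEK: x = 0.202, y = 0.325
  2-propanol: x = 0.435, y = 0.592
  n-nonane: x = 0.363, y = 0.084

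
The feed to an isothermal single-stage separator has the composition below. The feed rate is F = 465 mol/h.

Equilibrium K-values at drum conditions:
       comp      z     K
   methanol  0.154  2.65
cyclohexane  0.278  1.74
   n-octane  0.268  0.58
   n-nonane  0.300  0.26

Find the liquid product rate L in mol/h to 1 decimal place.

Rachford–Rice: g(ψ) = Σ zᵢ(Kᵢ−1)/(1+ψ(Kᵢ−1)) = 0.
Feasibility: ΣzᵢKᵢ = 1.125, Σzᵢ/Kᵢ = 1.834 — both > 1, two phases present.
Newton–Raphson from ψ = 0.5:
  ψ = 0.500: g = -0.2055, g' = -0.697 → ψ = 0.205
  ψ = 0.205: g = -0.0164, g' = -0.634 → ψ = 0.179
Converged at ψ = 0.179.
Then V = ψ·F = 0.1793·465 = 83.4 mol/h and L = F − V = 381.6 mol/h.

L = 381.6 mol/h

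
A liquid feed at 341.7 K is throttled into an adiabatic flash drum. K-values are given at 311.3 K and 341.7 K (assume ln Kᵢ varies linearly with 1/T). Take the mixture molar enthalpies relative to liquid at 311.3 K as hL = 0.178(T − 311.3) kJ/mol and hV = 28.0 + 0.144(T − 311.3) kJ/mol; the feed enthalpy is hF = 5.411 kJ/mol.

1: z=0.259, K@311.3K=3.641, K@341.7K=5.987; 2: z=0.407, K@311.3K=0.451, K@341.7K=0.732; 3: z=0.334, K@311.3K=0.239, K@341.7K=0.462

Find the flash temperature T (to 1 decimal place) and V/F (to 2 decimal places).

Adiabatic flash: solve Rachford–Rice at each trial T, then check hF = ψ·hV(T) + (1−ψ)·hL(T).
  T = 311.3 K: K = (3.641, 0.451, 0.239), RR gives ψ = 0.120, H_out = 3.370 kJ/mol
  T = 341.7 K: K = (5.987, 0.732, 0.462), RR gives ψ = 0.497, H_out = 18.821 kJ/mol
  T = 326.5 K: K = (4.723, 0.581, 0.337), RR gives ψ = 0.286, H_out = 10.572 kJ/mol
  T = 318.9 K: K = (4.160, 0.513, 0.285), RR gives ψ = 0.203, H_out = 6.975 kJ/mol
  T = 315.1 K: K = (3.895, 0.482, 0.261), RR gives ψ = 0.162, H_out = 5.188 kJ/mol
  T = 317.0 K: K = (4.026, 0.497, 0.273), RR gives ψ = 0.182, H_out = 6.084 kJ/mol
Linear interpolation between T = 315.1 (H_out = 5.188) and T = 317.0 (H_out = 6.084) on hF = 5.411 gives T ≈ 315.6 K, at which ψ = 0.17.

T = 315.6 K, V/F = 0.17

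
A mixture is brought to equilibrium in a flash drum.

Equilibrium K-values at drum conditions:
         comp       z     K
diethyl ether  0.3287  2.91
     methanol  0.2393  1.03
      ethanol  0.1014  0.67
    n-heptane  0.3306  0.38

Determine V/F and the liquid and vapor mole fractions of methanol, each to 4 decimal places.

Material balance + equilibrium reduce to Σ zᵢ(Kᵢ−1)/(1+V/F(Kᵢ−1)) = 0.
Feasibility: ΣzᵢKᵢ = 1.3966, Σzᵢ/Kᵢ = 1.3666 — both > 1, two phases present.
Iterate (Newton) starting at V/F = 0.66:
  V/F = 0.6600: g = -0.10496, g' = -0.6170 → V/F = 0.4899
  V/F = 0.4899: g = -0.00289, g' = -0.5981 → V/F = 0.4851
Converged at V/F = 0.4851.
Compositions from xᵢ = zᵢ/(1+V/F(Kᵢ−1)), yᵢ = Kᵢxᵢ:
  diethyl ether: x = 0.1706, y = 0.4965
  methanol: x = 0.2359, y = 0.2429
  ethanol: x = 0.1207, y = 0.0809
  n-heptane: x = 0.4728, y = 0.1797

V/F = 0.4851, x_methanol = 0.2359, y_methanol = 0.2429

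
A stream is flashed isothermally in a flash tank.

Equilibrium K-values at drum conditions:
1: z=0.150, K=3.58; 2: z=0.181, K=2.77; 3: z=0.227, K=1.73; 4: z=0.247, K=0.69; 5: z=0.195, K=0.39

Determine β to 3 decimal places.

Let β = V/F and solve Σ zᵢ(Kᵢ−1)/(1+β(Kᵢ−1)) = 0.
Feasibility: ΣzᵢKᵢ = 1.678, Σzᵢ/Kᵢ = 1.096 — both > 1, two phases present.
Newton–Raphson from β = 0.5:
  β = 0.500: g = 0.1986, g' = -0.598 → β = 0.832
  β = 0.832: g = 0.0110, g' = -0.583 → β = 0.851
Converged at β = 0.851.

β = 0.851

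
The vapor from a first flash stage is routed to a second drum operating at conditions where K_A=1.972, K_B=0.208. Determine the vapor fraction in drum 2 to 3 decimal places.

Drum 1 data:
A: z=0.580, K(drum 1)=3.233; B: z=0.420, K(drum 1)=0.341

Drum 1:
Let ψ₁ = V/F and solve Σ zᵢ(Kᵢ−1)/(1+ψ₁(Kᵢ−1)) = 0.
Feasibility: ΣzᵢKᵢ = 2.018, Σzᵢ/Kᵢ = 1.411 — both > 1, two phases present.
Binary case is linear: z₁(K₁−1)(1+ψ₁(K₂−1)) + z₂(K₂−1)(1+ψ₁(K₁−1)) = 0
⇒ ψ₁ = [z₁(K₁−1)+z₂(K₂−1)] / [−(K₁−1)(K₂−1)] = 1.0184/1.4715 = 0.692
Drum-1 compositions:
  A: x = 0.228, y = 0.737
  B: x = 0.772, y = 0.263
Drum-2 feed = drum-1 vapor: z₂ = (0.7367, 0.2633).
Drum 2:
Material balance + equilibrium reduce to Σ zᵢ(Kᵢ−1)/(1+ψ₂(Kᵢ−1)) = 0.
Check two-phase: ΣzᵢKᵢ = 1.508 > 1 and Σzᵢ/Kᵢ = 1.639 > 1, so g(0) = 0.508 > 0 and g(1) = -0.639 < 0.
Binary case is linear: z₁(K₁−1)(1+ψ₂(K₂−1)) + z₂(K₂−1)(1+ψ₂(K₁−1)) = 0
⇒ ψ₂ = [z₁(K₁−1)+z₂(K₂−1)] / [−(K₁−1)(K₂−1)] = 0.5075/0.7698 = 0.659
  A: x = 0.449, y = 0.885
  B: x = 0.551, y = 0.115

V/F (drum 2) = 0.659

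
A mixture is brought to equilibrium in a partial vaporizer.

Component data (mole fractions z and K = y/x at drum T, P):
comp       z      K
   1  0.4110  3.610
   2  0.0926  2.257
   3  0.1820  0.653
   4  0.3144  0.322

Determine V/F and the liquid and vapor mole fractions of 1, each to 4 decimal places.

V/F = 0.6491, x_1 = 0.1525, y_1 = 0.5507

Material balance + equilibrium reduce to Σ zᵢ(Kᵢ−1)/(1+V/F(Kᵢ−1)) = 0.
g(0) = ΣzᵢKᵢ − 1 = 0.9128 and g(1) = 1 − Σzᵢ/Kᵢ = -0.4100, so a root lies in (0, 1).
Newton iteration, V/F⁰ = 0.5:
  V/F = 0.5000: g = 0.13796, g' = -0.9450 → V/F = 0.6460
  V/F = 0.6460: g = 0.00292, g' = -0.9266 → V/F = 0.6491
Converged at V/F = 0.6491.
Compositions from xᵢ = zᵢ/(1+V/F(Kᵢ−1)), yᵢ = Kᵢxᵢ:
  1: x = 0.1525, y = 0.5507
  2: x = 0.0510, y = 0.1151
  3: x = 0.2349, y = 0.1534
  4: x = 0.5615, y = 0.1808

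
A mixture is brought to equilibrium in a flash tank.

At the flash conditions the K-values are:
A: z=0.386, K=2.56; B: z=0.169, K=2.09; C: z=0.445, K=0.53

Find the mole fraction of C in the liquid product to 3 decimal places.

x_C = 0.748

Newton–Raphson from ψ = 0.63:
  ψ = 0.630: g = 0.1158, g' = -0.508 → ψ = 0.858
  ψ = 0.858: g = 0.0022, g' = -0.501 → ψ = 0.862
Converged at ψ = 0.862.
Compositions from xᵢ = zᵢ/(1+ψ(Kᵢ−1)), yᵢ = Kᵢxᵢ:
  A: x = 0.165, y = 0.421
  B: x = 0.087, y = 0.182
  C: x = 0.748, y = 0.397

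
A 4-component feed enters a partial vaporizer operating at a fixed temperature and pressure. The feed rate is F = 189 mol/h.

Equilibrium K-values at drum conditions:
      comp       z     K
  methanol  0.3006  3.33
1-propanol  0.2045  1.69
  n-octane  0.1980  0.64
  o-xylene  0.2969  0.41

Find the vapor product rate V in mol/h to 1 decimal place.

V = 122.5 mol/h

Rachford–Rice: g(ψ) = Σ zᵢ(Kᵢ−1)/(1+ψ(Kᵢ−1)) = 0.
Check two-phase: ΣzᵢKᵢ = 1.5951 > 1 and Σzᵢ/Kᵢ = 1.2448 > 1, so g(0) = 0.5951 > 0 and g(1) = -0.2448 < 0.
Newton–Raphson from ψ = 0.53:
  ψ = 0.5300: g = 0.07376, g' = -0.6369 → ψ = 0.6458
  ψ = 0.6458: g = 0.00137, g' = -0.6200 → ψ = 0.6480
Converged at ψ = 0.6480.
Then V = ψ·F = 0.6480·189 = 122.5 mol/h and L = F − V = 66.5 mol/h.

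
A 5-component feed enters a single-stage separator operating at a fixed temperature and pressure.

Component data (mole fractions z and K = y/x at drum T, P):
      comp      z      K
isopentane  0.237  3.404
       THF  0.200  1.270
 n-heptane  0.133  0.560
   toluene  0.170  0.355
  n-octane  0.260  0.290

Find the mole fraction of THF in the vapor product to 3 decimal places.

Material balance + equilibrium reduce to Σ zᵢ(Kᵢ−1)/(1+V/F(Kᵢ−1)) = 0.
Check two-phase: ΣzᵢKᵢ = 1.271 > 1 and Σzᵢ/Kᵢ = 1.840 > 1, so g(0) = 0.271 > 0 and g(1) = -0.840 < 0.
Iterate (Newton) starting at V/F = 0.5:
  V/F = 0.500: g = -0.2168, g' = -0.805 → V/F = 0.231
  V/F = 0.231: g = 0.0025, g' = -0.896 → V/F = 0.234
Converged at V/F = 0.234.
Compositions from xᵢ = zᵢ/(1+V/F(Kᵢ−1)), yᵢ = Kᵢxᵢ:
  isopentane: x = 0.152, y = 0.517
  THF: x = 0.188, y = 0.239
  n-heptane: x = 0.148, y = 0.083
  toluene: x = 0.200, y = 0.071
  n-octane: x = 0.312, y = 0.090

y_THF = 0.239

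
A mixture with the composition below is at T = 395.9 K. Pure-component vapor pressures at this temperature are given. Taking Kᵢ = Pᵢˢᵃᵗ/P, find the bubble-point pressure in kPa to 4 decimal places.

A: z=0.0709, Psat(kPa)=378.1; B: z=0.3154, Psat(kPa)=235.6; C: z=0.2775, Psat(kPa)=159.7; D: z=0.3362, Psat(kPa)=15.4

At the bubble point ψ → 0, so ΣzᵢKᵢ = 1 with Kᵢ = Pᵢˢᵃᵗ/P ⇒ P = ΣzᵢPᵢˢᵃᵗ.
P = 0.0709·378.1 + 0.3154·235.6 + 0.2775·159.7 + 0.3362·15.4 = 150.6098 kPa

Pbub = 150.6098 kPa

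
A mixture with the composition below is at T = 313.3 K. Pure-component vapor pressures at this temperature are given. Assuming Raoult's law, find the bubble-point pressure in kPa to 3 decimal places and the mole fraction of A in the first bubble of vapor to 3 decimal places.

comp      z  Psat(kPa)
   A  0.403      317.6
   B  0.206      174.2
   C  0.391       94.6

At the bubble point ψ → 0, so ΣzᵢKᵢ = 1 with Kᵢ = Pᵢˢᵃᵗ/P ⇒ P = ΣzᵢPᵢˢᵃᵗ.
P = 0.403·317.6 + 0.206·174.2 + 0.391·94.6 = 200.867 kPa
yᵢ = zᵢPᵢˢᵃᵗ/P ⇒ y_A = 0.403·317.6/200.867 = 0.637

Pbub = 200.867 kPa, y_A = 0.637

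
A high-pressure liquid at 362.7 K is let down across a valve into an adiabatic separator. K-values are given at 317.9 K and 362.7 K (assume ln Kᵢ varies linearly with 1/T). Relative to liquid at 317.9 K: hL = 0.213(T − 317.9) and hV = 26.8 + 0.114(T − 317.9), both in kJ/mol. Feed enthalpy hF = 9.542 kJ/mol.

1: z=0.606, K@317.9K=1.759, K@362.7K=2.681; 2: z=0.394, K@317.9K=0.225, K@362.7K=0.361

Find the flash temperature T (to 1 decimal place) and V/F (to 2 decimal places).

T = 322.3 K, V/F = 0.33

Adiabatic flash: solve Rachford–Rice at each trial T, then check hF = ψ·hV(T) + (1−ψ)·hL(T).
  T = 317.9 K: K = (1.759, 0.225), RR gives ψ = 0.263, H_out = 7.044 kJ/mol
  T = 362.7 K: K = (2.681, 0.361), RR gives ψ = 0.714, H_out = 25.510 kJ/mol
  T = 340.3 K: K = (2.202, 0.289), RR gives ψ = 0.525, H_out = 17.679 kJ/mol
  T = 329.1 K: K = (1.976, 0.256), RR gives ψ = 0.411, H_out = 12.944 kJ/mol
  T = 323.5 K: K = (1.866, 0.240), RR gives ψ = 0.343, H_out = 10.191 kJ/mol
  T = 320.7 K: K = (1.812, 0.233), RR gives ψ = 0.305, H_out = 8.676 kJ/mol
  T = 322.1 K: K = (1.839, 0.237), RR gives ψ = 0.324, H_out = 9.447 kJ/mol
Linear interpolation between T = 322.1 (H_out = 9.447) and T = 323.5 (H_out = 10.191) on hF = 9.542 gives T ≈ 322.3 K, at which ψ = 0.33.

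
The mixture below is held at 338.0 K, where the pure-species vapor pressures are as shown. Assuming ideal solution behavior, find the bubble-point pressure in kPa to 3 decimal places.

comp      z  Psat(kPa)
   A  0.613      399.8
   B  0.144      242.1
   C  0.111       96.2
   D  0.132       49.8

Pbub = 297.192 kPa

At the bubble point ψ → 0, so ΣzᵢKᵢ = 1 with Kᵢ = Pᵢˢᵃᵗ/P ⇒ P = ΣzᵢPᵢˢᵃᵗ.
P = 0.613·399.8 + 0.144·242.1 + 0.111·96.2 + 0.132·49.8 = 297.192 kPa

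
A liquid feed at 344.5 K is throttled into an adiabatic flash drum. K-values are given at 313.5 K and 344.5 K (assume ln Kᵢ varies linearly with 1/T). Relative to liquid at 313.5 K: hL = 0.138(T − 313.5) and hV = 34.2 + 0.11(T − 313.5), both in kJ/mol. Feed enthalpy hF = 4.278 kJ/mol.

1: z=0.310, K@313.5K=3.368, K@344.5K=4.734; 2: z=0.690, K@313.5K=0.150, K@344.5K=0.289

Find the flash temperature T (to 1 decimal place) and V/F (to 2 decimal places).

Adiabatic flash: solve Rachford–Rice at each trial T, then check hF = ψ·hV(T) + (1−ψ)·hL(T).
  T = 313.5 K: K = (3.368, 0.150), RR gives ψ = 0.073, H_out = 2.508 kJ/mol
  T = 344.5 K: K = (4.734, 0.289), RR gives ψ = 0.251, H_out = 12.652 kJ/mol
  T = 329.0 K: K = (4.025, 0.211), RR gives ψ = 0.165, H_out = 7.712 kJ/mol
  T = 321.2 K: K = (3.688, 0.179), RR gives ψ = 0.121, H_out = 5.165 kJ/mol
  T = 317.4 K: K = (3.528, 0.164), RR gives ψ = 0.098, H_out = 3.876 kJ/mol
  T = 319.3 K: K = (3.608, 0.171), RR gives ψ = 0.109, H_out = 4.525 kJ/mol
Linear interpolation between T = 317.4 (H_out = 3.876) and T = 319.3 (H_out = 4.525) on hF = 4.278 gives T ≈ 318.6 K, at which ψ = 0.11.

T = 318.6 K, V/F = 0.11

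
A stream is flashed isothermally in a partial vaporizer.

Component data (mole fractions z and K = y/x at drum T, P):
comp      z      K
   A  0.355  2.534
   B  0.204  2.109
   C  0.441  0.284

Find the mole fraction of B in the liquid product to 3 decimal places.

x_B = 0.135

Iterate (Newton) starting at ψ = 0.5:
  ψ = 0.500: g = -0.0381, g' = -0.920 → ψ = 0.459
  ψ = 0.459: g = -0.0005, g' = -0.899 → ψ = 0.458
Converged at ψ = 0.458.
Compositions from xᵢ = zᵢ/(1+ψ(Kᵢ−1)), yᵢ = Kᵢxᵢ:
  A: x = 0.208, y = 0.528
  B: x = 0.135, y = 0.285
  C: x = 0.656, y = 0.186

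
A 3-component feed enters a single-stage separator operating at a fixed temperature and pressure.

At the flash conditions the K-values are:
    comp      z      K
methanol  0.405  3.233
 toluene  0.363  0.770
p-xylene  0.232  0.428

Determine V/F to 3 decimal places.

V/F = 0.759

Rachford–Rice: g(V/F) = Σ zᵢ(Kᵢ−1)/(1+V/F(Kᵢ−1)) = 0.
Feasibility: ΣzᵢKᵢ = 1.688, Σzᵢ/Kᵢ = 1.139 — both > 1, two phases present.
Newton–Raphson from V/F = 0.65:
  V/F = 0.650: g = 0.0595, g' = -0.555 → V/F = 0.757
  V/F = 0.757: g = 0.0009, g' = -0.543 → V/F = 0.759
Converged at V/F = 0.759.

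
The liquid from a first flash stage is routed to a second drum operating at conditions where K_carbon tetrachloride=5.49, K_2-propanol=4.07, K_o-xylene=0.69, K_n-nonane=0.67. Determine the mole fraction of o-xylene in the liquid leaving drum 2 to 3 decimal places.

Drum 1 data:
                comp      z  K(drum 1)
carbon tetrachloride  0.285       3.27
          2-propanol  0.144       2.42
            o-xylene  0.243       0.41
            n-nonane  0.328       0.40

x_o-xylene (drum 2) = 0.389

Drum 1:
Let ψ₁ = V/F and solve Σ zᵢ(Kᵢ−1)/(1+ψ₁(Kᵢ−1)) = 0.
g(0) = ΣzᵢKᵢ − 1 = 0.511 and g(1) = 1 − Σzᵢ/Kᵢ = -0.559, so a root lies in (0, 1).
Iterate (Newton) starting at ψ₁ = 0.5:
  ψ₁ = 0.500: g = -0.0619, g' = -0.833 → ψ₁ = 0.426
  ψ₁ = 0.426: g = 0.0007, g' = -0.856 → ψ₁ = 0.427
Converged at ψ₁ = 0.427.
Drum-1 compositions:
  carbon tetrachloride: x = 0.145, y = 0.474
  2-propanol: x = 0.090, y = 0.217
  o-xylene: x = 0.325, y = 0.133
  n-nonane: x = 0.441, y = 0.176
Drum-2 feed = drum-1 liquid: z₂ = (0.1448, 0.0897, 0.3247, 0.4408).
Drum 2:
Rachford–Rice: g(ψ₂) = Σ zᵢ(Kᵢ−1)/(1+ψ₂(Kᵢ−1)) = 0.
Check two-phase: ΣzᵢKᵢ = 1.679 > 1 and Σzᵢ/Kᵢ = 1.177 > 1, so g(0) = 0.679 > 0 and g(1) = -0.177 < 0.
Iterate (Newton) starting at ψ₂ = 0.36:
  ψ₂ = 0.360: g = 0.1009, g' = -0.719 → ψ₂ = 0.500
  ψ₂ = 0.500: g = 0.0154, g' = -0.521 → ψ₂ = 0.530
  ψ₂ = 0.530: g = 0.0004, g' = -0.493 → ψ₂ = 0.531
Converged at ψ₂ = 0.531.
  carbon tetrachloride: x = 0.043, y = 0.235
  2-propanol: x = 0.034, y = 0.139
  o-xylene: x = 0.389, y = 0.268
  n-nonane: x = 0.534, y = 0.358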